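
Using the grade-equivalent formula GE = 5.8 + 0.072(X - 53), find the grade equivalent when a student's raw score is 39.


raw - median = 39 - 53 = -14
slope * diff = 0.072 * -14 = -1.008
GE = 5.8 + -1.008
GE = 4.792

4.792


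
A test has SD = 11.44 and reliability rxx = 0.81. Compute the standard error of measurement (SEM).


SEM = SD * sqrt(1 - rxx)
SEM = 11.44 * sqrt(1 - 0.81)
SEM = 11.44 * sqrt(0.19) = 11.44 * 0.43589
SEM = 4.9866

4.9866


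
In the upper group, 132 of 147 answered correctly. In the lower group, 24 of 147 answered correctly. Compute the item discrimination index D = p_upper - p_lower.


p_upper = 132/147 = 0.898
p_lower = 24/147 = 0.1633
D = 0.898 - 0.1633 = 0.7347

0.7347


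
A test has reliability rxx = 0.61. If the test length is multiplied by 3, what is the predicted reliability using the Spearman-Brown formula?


r_new = (n * rxx) / (1 + (n-1) * rxx)
r_new = (3 * 0.61) / (1 + 2 * 0.61)
r_new = 1.83 / 2.22
r_new = 0.8243

0.8243


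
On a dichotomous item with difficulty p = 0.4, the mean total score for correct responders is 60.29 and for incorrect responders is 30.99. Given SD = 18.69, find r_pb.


q = 1 - p = 0.6
rpb = ((M1 - M0) / SD) * sqrt(p * q)
rpb = ((60.29 - 30.99) / 18.69) * sqrt(0.4 * 0.6)
rpb = 0.768

0.768


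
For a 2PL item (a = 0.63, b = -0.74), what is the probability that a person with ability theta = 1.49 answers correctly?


a*(theta - b) = 0.63 * (1.49 - -0.74) = 1.4049
exp(-1.4049) = 0.2454
P = 1 / (1 + 0.2454)
P = 0.803

0.803


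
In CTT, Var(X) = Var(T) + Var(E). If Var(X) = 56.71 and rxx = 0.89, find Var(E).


var_true = rxx * var_obs = 0.89 * 56.71 = 50.4719
var_error = var_obs - var_true
var_error = 56.71 - 50.4719
var_error = 6.2381

6.2381


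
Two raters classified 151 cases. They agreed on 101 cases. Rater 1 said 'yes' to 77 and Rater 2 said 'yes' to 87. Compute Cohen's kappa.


P_o = 101/151 = 0.668874
P_e = (77*87 + 74*64) / 22801 = 0.501513
kappa = (P_o - P_e) / (1 - P_e)
kappa = (0.668874 - 0.501513) / (1 - 0.501513)
kappa = 0.3357

0.3357


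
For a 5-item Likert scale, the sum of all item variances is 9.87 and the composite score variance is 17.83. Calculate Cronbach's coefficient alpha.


alpha = (k/(k-1)) * (1 - sum(si^2)/s_total^2)
= (5/4) * (1 - 9.87/17.83)
alpha = 0.558

0.558


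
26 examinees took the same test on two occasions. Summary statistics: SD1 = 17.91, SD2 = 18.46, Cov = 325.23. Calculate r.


r = cov(X,Y) / (SD_X * SD_Y)
r = 325.23 / (17.91 * 18.46)
r = 325.23 / 330.6186
r = 0.9837

0.9837


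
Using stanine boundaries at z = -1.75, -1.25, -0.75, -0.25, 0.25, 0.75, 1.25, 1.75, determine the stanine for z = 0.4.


Stanine boundaries: [-1.75, -1.25, -0.75, -0.25, 0.25, 0.75, 1.25, 1.75]
z = 0.4
Check each boundary:
  z >= -1.75 -> could be stanine 2
  z >= -1.25 -> could be stanine 3
  z >= -0.75 -> could be stanine 4
  z >= -0.25 -> could be stanine 5
  z >= 0.25 -> could be stanine 6
  z < 0.75
  z < 1.25
  z < 1.75
Highest qualifying boundary gives stanine = 6

6


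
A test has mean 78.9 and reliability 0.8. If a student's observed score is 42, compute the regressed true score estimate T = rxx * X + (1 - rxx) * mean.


T_est = rxx * X + (1 - rxx) * mean
T_est = 0.8 * 42 + 0.2 * 78.9
T_est = 33.6 + 15.78
T_est = 49.38

49.38


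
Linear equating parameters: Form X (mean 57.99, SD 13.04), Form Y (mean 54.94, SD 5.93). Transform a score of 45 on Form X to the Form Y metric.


slope = SD_Y / SD_X = 5.93 / 13.04 ~ 0.4548
intercept = mean_Y - slope * mean_X = 54.94 - (5.93 / 13.04) * 57.99 ~ 28.5688
Y = slope * X + intercept. To avoid rounding drift from the rounded slope/intercept, evaluate the equivalent form Y = mean_Y + SD_Y * (X - mean_X) / SD_X at full precision:
Y = 54.94 + 5.93 * (45 - 57.99) / 13.04
Y = 54.94 - 5.93 * 12.99 / 13.04
Y = 54.94 - 77.0307 / 13.04
Y = 54.94 - 5.9073
Y = 49.0327

49.0327


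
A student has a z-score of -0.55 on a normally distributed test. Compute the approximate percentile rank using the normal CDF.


CDF(z) = 0.5 * (1 + erf(z/sqrt(2)))
erf(-0.3889) = -0.4177
CDF = 0.2912
Percentile rank = 0.2912 * 100 = 29.12

29.12


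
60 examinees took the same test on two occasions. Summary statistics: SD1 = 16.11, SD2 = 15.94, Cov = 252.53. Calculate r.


r = cov(X,Y) / (SD_X * SD_Y)
r = 252.53 / (16.11 * 15.94)
r = 252.53 / 256.7934
r = 0.9834

0.9834


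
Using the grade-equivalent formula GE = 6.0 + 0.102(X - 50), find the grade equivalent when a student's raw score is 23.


raw - median = 23 - 50 = -27
slope * diff = 0.102 * -27 = -2.754
GE = 6.0 + -2.754
GE = 3.246

3.246


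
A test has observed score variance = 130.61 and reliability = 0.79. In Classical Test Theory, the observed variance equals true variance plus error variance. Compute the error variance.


var_true = rxx * var_obs = 0.79 * 130.61 = 103.1819
var_error = var_obs - var_true
var_error = 130.61 - 103.1819
var_error = 27.4281

27.4281


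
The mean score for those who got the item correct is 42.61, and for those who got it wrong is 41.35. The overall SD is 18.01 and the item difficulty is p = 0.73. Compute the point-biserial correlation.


q = 1 - p = 0.27
rpb = ((M1 - M0) / SD) * sqrt(p * q)
rpb = ((42.61 - 41.35) / 18.01) * sqrt(0.73 * 0.27)
rpb = 0.0311

0.0311


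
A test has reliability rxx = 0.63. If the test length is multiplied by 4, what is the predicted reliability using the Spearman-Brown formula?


r_new = (n * rxx) / (1 + (n-1) * rxx)
r_new = (4 * 0.63) / (1 + 3 * 0.63)
r_new = 2.52 / 2.89
r_new = 0.872

0.872


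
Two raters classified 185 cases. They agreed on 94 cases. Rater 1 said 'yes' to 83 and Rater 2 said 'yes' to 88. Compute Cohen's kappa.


P_o = 94/185 = 0.508108
P_e = (83*88 + 102*97) / 34225 = 0.502498
kappa = (P_o - P_e) / (1 - P_e)
kappa = (0.508108 - 0.502498) / (1 - 0.502498)
kappa = 0.0113

0.0113


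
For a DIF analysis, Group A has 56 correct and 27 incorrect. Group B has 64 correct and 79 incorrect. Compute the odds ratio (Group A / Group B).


Odds_A = 56/27 = 2.0741
Odds_B = 64/79 = 0.8101
OR = Odds_A / Odds_B = 2.0741 / 0.8101
Exactly, OR = (56 * 79) / (27 * 64) = 4424 / 1728
OR = 2.5602

2.5602


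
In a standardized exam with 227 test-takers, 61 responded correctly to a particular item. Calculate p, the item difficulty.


Item difficulty p = number correct / total examinees
p = 61 / 227
p = 0.2687

0.2687


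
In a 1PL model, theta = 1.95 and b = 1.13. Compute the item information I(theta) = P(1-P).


P = 1/(1+exp(-(1.95-1.13))) = 0.6942
I = P*(1-P) = 0.6942 * 0.3058
I = 0.2123

0.2123


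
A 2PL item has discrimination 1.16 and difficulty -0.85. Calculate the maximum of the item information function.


For 2PL, max info at theta = b = -0.85
I_max = a^2 / 4 = 1.16^2 / 4
= 1.3456 / 4
I_max = 0.3364

0.3364


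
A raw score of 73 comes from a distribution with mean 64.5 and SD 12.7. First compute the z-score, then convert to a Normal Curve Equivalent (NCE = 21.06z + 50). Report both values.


z = (X - mean) / SD = (73 - 64.5) / 12.7
z = 8.5 / 12.7
z = 0.6693
NCE = NCE = 21.06z + 50
Carry z at full precision (z = 8.5 / 12.7) into the conversion:
NCE = 21.06 * (8.5 / 12.7) + 50 = 179.01 / 12.7 + 50
NCE = 14.0953 + 50
NCE = 64.0953

64.0953


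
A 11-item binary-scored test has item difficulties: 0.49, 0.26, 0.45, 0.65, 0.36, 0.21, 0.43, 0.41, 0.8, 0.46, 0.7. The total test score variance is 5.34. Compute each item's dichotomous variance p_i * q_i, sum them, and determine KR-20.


For each item, compute p_i * q_i:
  Item 1: 0.49 * 0.51 = 0.2499
  Item 2: 0.26 * 0.74 = 0.1924
  Item 3: 0.45 * 0.55 = 0.2475
  Item 4: 0.65 * 0.35 = 0.2275
  Item 5: 0.36 * 0.64 = 0.2304
  Item 6: 0.21 * 0.79 = 0.1659
  Item 7: 0.43 * 0.57 = 0.2451
  Item 8: 0.41 * 0.59 = 0.2419
  Item 9: 0.8 * 0.2 = 0.16
  Item 10: 0.46 * 0.54 = 0.2484
  Item 11: 0.7 * 0.3 = 0.21
Sum(p_i * q_i) = 0.2499 + 0.1924 + 0.2475 + 0.2275 + 0.2304 + 0.1659 + 0.2451 + 0.2419 + 0.16 + 0.2484 + 0.21 = 2.419
KR-20 = (k/(k-1)) * (1 - Sum(p_i*q_i) / Var_total)
= (11/10) * (1 - 2.419/5.34)
= 1.1 * 0.547
KR-20 = 0.6017

0.6017


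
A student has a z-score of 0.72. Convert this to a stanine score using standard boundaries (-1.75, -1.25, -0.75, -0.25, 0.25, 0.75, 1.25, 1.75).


Stanine boundaries: [-1.75, -1.25, -0.75, -0.25, 0.25, 0.75, 1.25, 1.75]
z = 0.72
Check each boundary:
  z >= -1.75 -> could be stanine 2
  z >= -1.25 -> could be stanine 3
  z >= -0.75 -> could be stanine 4
  z >= -0.25 -> could be stanine 5
  z >= 0.25 -> could be stanine 6
  z < 0.75
  z < 1.25
  z < 1.75
Highest qualifying boundary gives stanine = 6

6


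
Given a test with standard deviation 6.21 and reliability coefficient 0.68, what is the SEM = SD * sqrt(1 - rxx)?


SEM = SD * sqrt(1 - rxx)
SEM = 6.21 * sqrt(1 - 0.68)
SEM = 6.21 * sqrt(0.32) = 6.21 * 0.565685
SEM = 3.5129

3.5129


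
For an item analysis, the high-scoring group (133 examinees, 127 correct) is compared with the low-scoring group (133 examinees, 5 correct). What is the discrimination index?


p_upper = 127/133 = 0.9549
p_lower = 5/133 = 0.0376
D = 0.9549 - 0.0376 = 0.9173

0.9173


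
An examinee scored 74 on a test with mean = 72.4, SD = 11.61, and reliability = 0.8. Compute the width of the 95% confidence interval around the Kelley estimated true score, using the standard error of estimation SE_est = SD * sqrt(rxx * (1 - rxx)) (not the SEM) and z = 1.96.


True score estimate = 0.8*74 + 0.2*72.4 = 73.68
SE_est = SD * sqrt(rxx * (1 - rxx)) = 11.61 * sqrt(0.8 * 0.2) = 11.61 * sqrt(0.16) = 4.644
CI = T_est +/- z * SE_est, so width = 2 * z * SE_est = 2 * 1.96 * 4.644
Width = 18.2045

18.2045


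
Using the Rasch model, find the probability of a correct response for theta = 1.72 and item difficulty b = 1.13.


theta - b = 1.72 - 1.13 = 0.59
exp(-(theta - b)) = exp(-0.59) = 0.5543
P = 1 / (1 + 0.5543)
P = 0.6434

0.6434


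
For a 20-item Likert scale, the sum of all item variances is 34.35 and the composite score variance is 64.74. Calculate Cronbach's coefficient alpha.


alpha = (k/(k-1)) * (1 - sum(si^2)/s_total^2)
= (20/19) * (1 - 34.35/64.74)
alpha = 0.4941

0.4941


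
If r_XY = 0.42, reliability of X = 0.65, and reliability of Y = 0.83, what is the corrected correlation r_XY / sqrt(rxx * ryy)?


r_corrected = rxy / sqrt(rxx * ryy)
= 0.42 / sqrt(0.65 * 0.83)
= 0.42 / sqrt(0.5395)
= 0.42 / 0.734507
r_corrected = 0.5718

0.5718


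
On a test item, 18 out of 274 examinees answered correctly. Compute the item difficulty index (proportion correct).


Item difficulty p = number correct / total examinees
p = 18 / 274
p = 0.0657

0.0657


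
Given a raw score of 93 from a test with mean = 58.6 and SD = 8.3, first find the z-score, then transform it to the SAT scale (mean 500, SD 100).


z = (X - mean) / SD = (93 - 58.6) / 8.3
z = 34.4 / 8.3
z = 4.1446
SAT-scale = SAT = 500 + 100z
Carry z at full precision (z = 34.4 / 8.3) into the conversion:
SAT-scale = 500 + 100 * (34.4 / 8.3) = 500 + 3440 / 8.3
SAT-scale = 500 + 414.4578
SAT-scale = 914.4578

914.4578


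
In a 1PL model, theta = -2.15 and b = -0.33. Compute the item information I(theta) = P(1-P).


P = 1/(1+exp(-(-2.15--0.33))) = 0.1394
I = P*(1-P) = 0.1394 * 0.8606
I = 0.12

0.12


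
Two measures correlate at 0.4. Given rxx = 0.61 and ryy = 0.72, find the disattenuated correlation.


r_corrected = rxy / sqrt(rxx * ryy)
= 0.4 / sqrt(0.61 * 0.72)
= 0.4 / sqrt(0.4392)
= 0.4 / 0.662722
r_corrected = 0.6036

0.6036


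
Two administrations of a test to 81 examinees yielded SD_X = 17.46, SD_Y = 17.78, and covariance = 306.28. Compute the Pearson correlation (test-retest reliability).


r = cov(X,Y) / (SD_X * SD_Y)
r = 306.28 / (17.46 * 17.78)
r = 306.28 / 310.4388
r = 0.9866

0.9866


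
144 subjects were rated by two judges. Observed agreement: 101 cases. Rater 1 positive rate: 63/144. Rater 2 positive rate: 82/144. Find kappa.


P_o = 101/144 = 0.701389
P_e = (63*82 + 81*62) / 20736 = 0.491319
kappa = (P_o - P_e) / (1 - P_e)
kappa = (0.701389 - 0.491319) / (1 - 0.491319)
kappa = 0.413

0.413


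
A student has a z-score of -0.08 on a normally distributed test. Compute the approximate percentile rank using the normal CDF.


CDF(z) = 0.5 * (1 + erf(z/sqrt(2)))
erf(-0.0566) = -0.0638
CDF = 0.4681
Percentile rank = 0.4681 * 100 = 46.81

46.81


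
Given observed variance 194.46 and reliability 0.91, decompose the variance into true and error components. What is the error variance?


var_true = rxx * var_obs = 0.91 * 194.46 = 176.9586
var_error = var_obs - var_true
var_error = 194.46 - 176.9586
var_error = 17.5014

17.5014


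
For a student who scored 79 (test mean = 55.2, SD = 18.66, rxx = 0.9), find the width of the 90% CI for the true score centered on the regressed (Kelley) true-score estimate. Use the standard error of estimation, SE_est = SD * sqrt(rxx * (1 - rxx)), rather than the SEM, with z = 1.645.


True score estimate = 0.9*79 + 0.1*55.2 = 76.62
SE_est = SD * sqrt(rxx * (1 - rxx)) = 18.66 * sqrt(0.9 * 0.1) = 18.66 * sqrt(0.09) = 5.598
CI = T_est +/- z * SE_est, so width = 2 * z * SE_est = 2 * 1.645 * 5.598
Width = 18.4174

18.4174


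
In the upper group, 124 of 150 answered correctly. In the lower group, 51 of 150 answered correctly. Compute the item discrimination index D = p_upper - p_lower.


p_upper = 124/150 = 0.8267
p_lower = 51/150 = 0.34
D = 0.8267 - 0.34 = 0.4867

0.4867


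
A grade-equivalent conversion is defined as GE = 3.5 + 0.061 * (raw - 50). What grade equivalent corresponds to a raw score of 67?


raw - median = 67 - 50 = 17
slope * diff = 0.061 * 17 = 1.037
GE = 3.5 + 1.037
GE = 4.537

4.537


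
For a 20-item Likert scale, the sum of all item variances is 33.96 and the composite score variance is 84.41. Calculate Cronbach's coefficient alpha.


alpha = (k/(k-1)) * (1 - sum(si^2)/s_total^2)
= (20/19) * (1 - 33.96/84.41)
alpha = 0.6291

0.6291


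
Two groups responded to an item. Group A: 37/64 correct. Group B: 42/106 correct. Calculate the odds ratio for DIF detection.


Odds_A = 37/27 = 1.3704
Odds_B = 42/64 = 0.6562
OR = Odds_A / Odds_B = 1.3704 / 0.6562
Exactly, OR = (37 * 64) / (27 * 42) = 2368 / 1134
OR = 2.0882

2.0882


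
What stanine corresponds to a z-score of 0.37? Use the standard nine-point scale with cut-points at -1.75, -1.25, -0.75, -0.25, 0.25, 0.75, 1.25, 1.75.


Stanine boundaries: [-1.75, -1.25, -0.75, -0.25, 0.25, 0.75, 1.25, 1.75]
z = 0.37
Check each boundary:
  z >= -1.75 -> could be stanine 2
  z >= -1.25 -> could be stanine 3
  z >= -0.75 -> could be stanine 4
  z >= -0.25 -> could be stanine 5
  z >= 0.25 -> could be stanine 6
  z < 0.75
  z < 1.25
  z < 1.75
Highest qualifying boundary gives stanine = 6

6


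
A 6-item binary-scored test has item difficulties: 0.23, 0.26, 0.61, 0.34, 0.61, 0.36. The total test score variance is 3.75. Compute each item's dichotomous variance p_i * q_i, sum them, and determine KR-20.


For each item, compute p_i * q_i:
  Item 1: 0.23 * 0.77 = 0.1771
  Item 2: 0.26 * 0.74 = 0.1924
  Item 3: 0.61 * 0.39 = 0.2379
  Item 4: 0.34 * 0.66 = 0.2244
  Item 5: 0.61 * 0.39 = 0.2379
  Item 6: 0.36 * 0.64 = 0.2304
Sum(p_i * q_i) = 0.1771 + 0.1924 + 0.2379 + 0.2244 + 0.2379 + 0.2304 = 1.3001
KR-20 = (k/(k-1)) * (1 - Sum(p_i*q_i) / Var_total)
= (6/5) * (1 - 1.3001/3.75)
= 1.2 * 0.6533
KR-20 = 0.784

0.784


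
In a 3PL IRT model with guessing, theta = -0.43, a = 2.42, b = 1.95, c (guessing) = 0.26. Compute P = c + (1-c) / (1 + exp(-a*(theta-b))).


logit = 2.42*(-0.43 - 1.95) = -5.7596
P* = 1/(1 + exp(--5.7596)) = 0.0031
P = 0.26 + (1 - 0.26) * 0.0031
P = 0.2623

0.2623


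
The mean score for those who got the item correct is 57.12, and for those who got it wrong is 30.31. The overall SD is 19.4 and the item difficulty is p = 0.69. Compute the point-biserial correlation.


q = 1 - p = 0.31
rpb = ((M1 - M0) / SD) * sqrt(p * q)
rpb = ((57.12 - 30.31) / 19.4) * sqrt(0.69 * 0.31)
rpb = 0.6391

0.6391


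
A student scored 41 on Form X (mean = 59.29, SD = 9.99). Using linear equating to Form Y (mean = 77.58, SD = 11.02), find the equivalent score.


slope = SD_Y / SD_X = 11.02 / 9.99 ~ 1.1031
intercept = mean_Y - slope * mean_X = 77.58 - (11.02 / 9.99) * 59.29 ~ 12.177
Y = slope * X + intercept. To avoid rounding drift from the rounded slope/intercept, evaluate the equivalent form Y = mean_Y + SD_Y * (X - mean_X) / SD_X at full precision:
Y = 77.58 + 11.02 * (41 - 59.29) / 9.99
Y = 77.58 - 11.02 * 18.29 / 9.99
Y = 77.58 - 201.5558 / 9.99
Y = 77.58 - 20.1758
Y = 57.4042

57.4042


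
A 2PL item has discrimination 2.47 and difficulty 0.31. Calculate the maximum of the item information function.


For 2PL, max info at theta = b = 0.31
I_max = a^2 / 4 = 2.47^2 / 4
= 6.1009 / 4
I_max = 1.5252

1.5252


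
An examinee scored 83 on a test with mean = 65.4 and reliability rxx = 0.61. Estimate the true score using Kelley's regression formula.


T_est = rxx * X + (1 - rxx) * mean
T_est = 0.61 * 83 + 0.39 * 65.4
T_est = 50.63 + 25.506
T_est = 76.136

76.136


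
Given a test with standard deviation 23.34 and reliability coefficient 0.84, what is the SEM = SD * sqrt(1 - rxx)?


SEM = SD * sqrt(1 - rxx)
SEM = 23.34 * sqrt(1 - 0.84)
SEM = 23.34 * sqrt(0.16) = 23.34 * 0.4
SEM = 9.336

9.336


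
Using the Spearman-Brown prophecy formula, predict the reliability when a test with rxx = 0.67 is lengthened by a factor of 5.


r_new = (n * rxx) / (1 + (n-1) * rxx)
r_new = (5 * 0.67) / (1 + 4 * 0.67)
r_new = 3.35 / 3.68
r_new = 0.9103

0.9103


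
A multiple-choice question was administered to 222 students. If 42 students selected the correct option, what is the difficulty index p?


Item difficulty p = number correct / total examinees
p = 42 / 222
p = 0.1892

0.1892


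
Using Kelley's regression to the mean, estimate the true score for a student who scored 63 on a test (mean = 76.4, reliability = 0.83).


T_est = rxx * X + (1 - rxx) * mean
T_est = 0.83 * 63 + 0.17 * 76.4
T_est = 52.29 + 12.988
T_est = 65.278

65.278


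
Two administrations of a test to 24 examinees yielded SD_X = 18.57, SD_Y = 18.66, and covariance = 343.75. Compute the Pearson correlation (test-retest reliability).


r = cov(X,Y) / (SD_X * SD_Y)
r = 343.75 / (18.57 * 18.66)
r = 343.75 / 346.5162
r = 0.992

0.992


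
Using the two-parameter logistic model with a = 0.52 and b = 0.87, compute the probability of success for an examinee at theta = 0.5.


a*(theta - b) = 0.52 * (0.5 - 0.87) = -0.1924
exp(--0.1924) = 1.2122
P = 1 / (1 + 1.2122)
P = 0.452

0.452


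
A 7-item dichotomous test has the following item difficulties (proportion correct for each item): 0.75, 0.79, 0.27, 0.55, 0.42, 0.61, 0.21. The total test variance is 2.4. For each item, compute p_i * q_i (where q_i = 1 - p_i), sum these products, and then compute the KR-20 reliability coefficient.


For each item, compute p_i * q_i:
  Item 1: 0.75 * 0.25 = 0.1875
  Item 2: 0.79 * 0.21 = 0.1659
  Item 3: 0.27 * 0.73 = 0.1971
  Item 4: 0.55 * 0.45 = 0.2475
  Item 5: 0.42 * 0.58 = 0.2436
  Item 6: 0.61 * 0.39 = 0.2379
  Item 7: 0.21 * 0.79 = 0.1659
Sum(p_i * q_i) = 0.1875 + 0.1659 + 0.1971 + 0.2475 + 0.2436 + 0.2379 + 0.1659 = 1.4454
KR-20 = (k/(k-1)) * (1 - Sum(p_i*q_i) / Var_total)
= (7/6) * (1 - 1.4454/2.4)
= 1.1667 * 0.3977
KR-20 = 0.464

0.464


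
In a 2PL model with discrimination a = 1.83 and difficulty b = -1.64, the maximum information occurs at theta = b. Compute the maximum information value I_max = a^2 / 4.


For 2PL, max info at theta = b = -1.64
I_max = a^2 / 4 = 1.83^2 / 4
= 3.3489 / 4
I_max = 0.8372

0.8372


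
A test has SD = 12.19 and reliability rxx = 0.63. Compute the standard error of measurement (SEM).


SEM = SD * sqrt(1 - rxx)
SEM = 12.19 * sqrt(1 - 0.63)
SEM = 12.19 * sqrt(0.37) = 12.19 * 0.608276
SEM = 7.4149

7.4149


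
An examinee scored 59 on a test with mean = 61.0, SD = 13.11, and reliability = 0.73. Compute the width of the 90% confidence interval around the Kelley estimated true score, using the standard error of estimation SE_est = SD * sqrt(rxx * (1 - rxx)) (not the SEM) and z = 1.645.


True score estimate = 0.73*59 + 0.27*61.0 = 59.54
SE_est = SD * sqrt(rxx * (1 - rxx)) = 13.11 * sqrt(0.73 * 0.27) = 13.11 * sqrt(0.1971) = 5.820308
CI = T_est +/- z * SE_est, so width = 2 * z * SE_est = 2 * 1.645 * 5.820308
Width = 19.1488

19.1488


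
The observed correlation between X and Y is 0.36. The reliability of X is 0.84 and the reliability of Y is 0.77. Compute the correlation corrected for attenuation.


r_corrected = rxy / sqrt(rxx * ryy)
= 0.36 / sqrt(0.84 * 0.77)
= 0.36 / sqrt(0.6468)
= 0.36 / 0.804239
r_corrected = 0.4476

0.4476


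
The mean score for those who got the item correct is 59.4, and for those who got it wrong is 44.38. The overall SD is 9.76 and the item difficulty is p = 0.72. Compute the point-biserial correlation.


q = 1 - p = 0.28
rpb = ((M1 - M0) / SD) * sqrt(p * q)
rpb = ((59.4 - 44.38) / 9.76) * sqrt(0.72 * 0.28)
rpb = 0.691

0.691


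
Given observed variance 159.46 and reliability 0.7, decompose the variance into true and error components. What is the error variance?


var_true = rxx * var_obs = 0.7 * 159.46 = 111.622
var_error = var_obs - var_true
var_error = 159.46 - 111.622
var_error = 47.838

47.838


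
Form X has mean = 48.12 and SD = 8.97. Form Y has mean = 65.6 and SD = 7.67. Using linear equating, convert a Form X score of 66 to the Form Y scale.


slope = SD_Y / SD_X = 7.67 / 8.97 ~ 0.8551
intercept = mean_Y - slope * mean_X = 65.6 - (7.67 / 8.97) * 48.12 ~ 24.4539
Y = slope * X + intercept. To avoid rounding drift from the rounded slope/intercept, evaluate the equivalent form Y = mean_Y + SD_Y * (X - mean_X) / SD_X at full precision:
Y = 65.6 + 7.67 * (66 - 48.12) / 8.97
Y = 65.6 + 7.67 * 17.88 / 8.97
Y = 65.6 + 137.1396 / 8.97
Y = 65.6 + 15.2887
Y = 80.8887

80.8887


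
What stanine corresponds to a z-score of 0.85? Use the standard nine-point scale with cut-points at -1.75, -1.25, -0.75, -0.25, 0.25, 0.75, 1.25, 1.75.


Stanine boundaries: [-1.75, -1.25, -0.75, -0.25, 0.25, 0.75, 1.25, 1.75]
z = 0.85
Check each boundary:
  z >= -1.75 -> could be stanine 2
  z >= -1.25 -> could be stanine 3
  z >= -0.75 -> could be stanine 4
  z >= -0.25 -> could be stanine 5
  z >= 0.25 -> could be stanine 6
  z >= 0.75 -> could be stanine 7
  z < 1.25
  z < 1.75
Highest qualifying boundary gives stanine = 7

7


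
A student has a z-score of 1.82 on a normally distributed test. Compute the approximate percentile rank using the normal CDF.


CDF(z) = 0.5 * (1 + erf(z/sqrt(2)))
erf(1.2869) = 0.9312
CDF = 0.9656
Percentile rank = 0.9656 * 100 = 96.56

96.56


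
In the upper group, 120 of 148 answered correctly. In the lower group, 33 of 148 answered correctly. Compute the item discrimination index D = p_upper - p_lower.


p_upper = 120/148 = 0.8108
p_lower = 33/148 = 0.223
D = 0.8108 - 0.223 = 0.5878

0.5878


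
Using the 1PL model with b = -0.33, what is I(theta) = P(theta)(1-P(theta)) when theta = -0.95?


P = 1/(1+exp(-(-0.95--0.33))) = 0.3498
I = P*(1-P) = 0.3498 * 0.6502
I = 0.2274

0.2274


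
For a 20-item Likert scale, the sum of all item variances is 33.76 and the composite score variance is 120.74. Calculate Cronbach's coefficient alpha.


alpha = (k/(k-1)) * (1 - sum(si^2)/s_total^2)
= (20/19) * (1 - 33.76/120.74)
alpha = 0.7583

0.7583


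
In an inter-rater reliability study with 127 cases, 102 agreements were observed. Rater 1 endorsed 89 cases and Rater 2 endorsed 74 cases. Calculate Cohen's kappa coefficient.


P_o = 102/127 = 0.80315
P_e = (89*74 + 38*53) / 16129 = 0.533201
kappa = (P_o - P_e) / (1 - P_e)
kappa = (0.80315 - 0.533201) / (1 - 0.533201)
kappa = 0.5783

0.5783


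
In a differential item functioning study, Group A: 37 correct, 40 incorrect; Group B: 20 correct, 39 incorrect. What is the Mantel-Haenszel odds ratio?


Odds_A = 37/40 = 0.925
Odds_B = 20/39 = 0.5128
OR = Odds_A / Odds_B = 0.925 / 0.5128
Exactly, OR = (37 * 39) / (40 * 20) = 1443 / 800
OR = 1.8037

1.8037


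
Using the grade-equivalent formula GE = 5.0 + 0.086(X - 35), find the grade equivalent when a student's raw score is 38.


raw - median = 38 - 35 = 3
slope * diff = 0.086 * 3 = 0.258
GE = 5.0 + 0.258
GE = 5.258

5.258


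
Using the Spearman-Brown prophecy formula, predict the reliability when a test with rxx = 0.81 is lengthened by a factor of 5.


r_new = (n * rxx) / (1 + (n-1) * rxx)
r_new = (5 * 0.81) / (1 + 4 * 0.81)
r_new = 4.05 / 4.24
r_new = 0.9552

0.9552


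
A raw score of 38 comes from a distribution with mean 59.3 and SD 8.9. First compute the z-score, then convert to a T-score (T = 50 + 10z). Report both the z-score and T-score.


z = (X - mean) / SD = (38 - 59.3) / 8.9
z = -21.3 / 8.9
z = -2.3933
T-score = T = 50 + 10z
Carry z at full precision (z = -21.3 / 8.9) into the conversion:
T-score = 50 + 10 * (-21.3 / 8.9) = 50 + -213 / 8.9
T-score = 50 + -23.9326
T-score = 26.0674

26.0674


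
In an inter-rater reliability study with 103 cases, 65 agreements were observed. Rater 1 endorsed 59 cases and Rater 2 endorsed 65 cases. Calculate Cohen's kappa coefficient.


P_o = 65/103 = 0.631068
P_e = (59*65 + 44*38) / 10609 = 0.519088
kappa = (P_o - P_e) / (1 - P_e)
kappa = (0.631068 - 0.519088) / (1 - 0.519088)
kappa = 0.2328

0.2328


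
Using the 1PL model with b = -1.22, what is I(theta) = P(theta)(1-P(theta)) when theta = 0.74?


P = 1/(1+exp(-(0.74--1.22))) = 0.8765
I = P*(1-P) = 0.8765 * 0.1235
I = 0.1082

0.1082


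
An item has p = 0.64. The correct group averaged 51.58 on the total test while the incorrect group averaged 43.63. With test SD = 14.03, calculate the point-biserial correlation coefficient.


q = 1 - p = 0.36
rpb = ((M1 - M0) / SD) * sqrt(p * q)
rpb = ((51.58 - 43.63) / 14.03) * sqrt(0.64 * 0.36)
rpb = 0.272

0.272


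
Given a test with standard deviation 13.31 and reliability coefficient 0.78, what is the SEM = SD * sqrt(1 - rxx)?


SEM = SD * sqrt(1 - rxx)
SEM = 13.31 * sqrt(1 - 0.78)
SEM = 13.31 * sqrt(0.22) = 13.31 * 0.469042
SEM = 6.2429

6.2429


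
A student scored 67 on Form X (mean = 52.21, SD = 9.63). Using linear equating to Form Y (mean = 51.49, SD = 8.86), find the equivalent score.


slope = SD_Y / SD_X = 8.86 / 9.63 ~ 0.92
intercept = mean_Y - slope * mean_X = 51.49 - (8.86 / 9.63) * 52.21 ~ 3.4546
Y = slope * X + intercept. To avoid rounding drift from the rounded slope/intercept, evaluate the equivalent form Y = mean_Y + SD_Y * (X - mean_X) / SD_X at full precision:
Y = 51.49 + 8.86 * (67 - 52.21) / 9.63
Y = 51.49 + 8.86 * 14.79 / 9.63
Y = 51.49 + 131.0394 / 9.63
Y = 51.49 + 13.6074
Y = 65.0974

65.0974


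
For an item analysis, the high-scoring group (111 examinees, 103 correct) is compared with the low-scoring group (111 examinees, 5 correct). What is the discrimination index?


p_upper = 103/111 = 0.9279
p_lower = 5/111 = 0.045
D = 0.9279 - 0.045 = 0.8829

0.8829


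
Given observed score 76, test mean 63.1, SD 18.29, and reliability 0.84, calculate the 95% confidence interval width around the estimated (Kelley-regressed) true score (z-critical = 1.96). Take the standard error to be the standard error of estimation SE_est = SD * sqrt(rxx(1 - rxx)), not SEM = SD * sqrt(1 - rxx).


True score estimate = 0.84*76 + 0.16*63.1 = 73.936
SE_est = SD * sqrt(rxx * (1 - rxx)) = 18.29 * sqrt(0.84 * 0.16) = 18.29 * sqrt(0.1344) = 6.705225
CI = T_est +/- z * SE_est, so width = 2 * z * SE_est = 2 * 1.96 * 6.705225
Width = 26.2845

26.2845


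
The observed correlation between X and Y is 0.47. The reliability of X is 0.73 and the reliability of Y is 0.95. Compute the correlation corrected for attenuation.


r_corrected = rxy / sqrt(rxx * ryy)
= 0.47 / sqrt(0.73 * 0.95)
= 0.47 / sqrt(0.6935)
= 0.47 / 0.832766
r_corrected = 0.5644

0.5644


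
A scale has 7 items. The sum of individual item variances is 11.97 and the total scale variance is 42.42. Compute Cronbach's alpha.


alpha = (k/(k-1)) * (1 - sum(si^2)/s_total^2)
= (7/6) * (1 - 11.97/42.42)
alpha = 0.8375

0.8375


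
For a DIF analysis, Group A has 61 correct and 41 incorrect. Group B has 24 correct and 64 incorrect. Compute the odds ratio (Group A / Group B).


Odds_A = 61/41 = 1.4878
Odds_B = 24/64 = 0.375
OR = Odds_A / Odds_B = 1.4878 / 0.375
Exactly, OR = (61 * 64) / (41 * 24) = 3904 / 984
OR = 3.9675

3.9675


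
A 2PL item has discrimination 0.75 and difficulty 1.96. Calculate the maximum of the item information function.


For 2PL, max info at theta = b = 1.96
I_max = a^2 / 4 = 0.75^2 / 4
= 0.5625 / 4
I_max = 0.1406

0.1406


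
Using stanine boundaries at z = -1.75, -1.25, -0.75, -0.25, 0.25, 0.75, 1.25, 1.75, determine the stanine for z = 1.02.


Stanine boundaries: [-1.75, -1.25, -0.75, -0.25, 0.25, 0.75, 1.25, 1.75]
z = 1.02
Check each boundary:
  z >= -1.75 -> could be stanine 2
  z >= -1.25 -> could be stanine 3
  z >= -0.75 -> could be stanine 4
  z >= -0.25 -> could be stanine 5
  z >= 0.25 -> could be stanine 6
  z >= 0.75 -> could be stanine 7
  z < 1.25
  z < 1.75
Highest qualifying boundary gives stanine = 7

7


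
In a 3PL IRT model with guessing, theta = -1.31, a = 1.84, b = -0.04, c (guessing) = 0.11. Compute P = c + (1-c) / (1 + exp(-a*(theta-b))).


logit = 1.84*(-1.31 - -0.04) = -2.3368
P* = 1/(1 + exp(--2.3368)) = 0.0881
P = 0.11 + (1 - 0.11) * 0.0881
P = 0.1884

0.1884


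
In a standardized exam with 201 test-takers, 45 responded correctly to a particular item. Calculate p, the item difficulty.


Item difficulty p = number correct / total examinees
p = 45 / 201
p = 0.2239

0.2239


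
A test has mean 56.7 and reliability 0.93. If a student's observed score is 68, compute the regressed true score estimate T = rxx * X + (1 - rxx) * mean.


T_est = rxx * X + (1 - rxx) * mean
T_est = 0.93 * 68 + 0.07 * 56.7
T_est = 63.24 + 3.969
T_est = 67.209

67.209


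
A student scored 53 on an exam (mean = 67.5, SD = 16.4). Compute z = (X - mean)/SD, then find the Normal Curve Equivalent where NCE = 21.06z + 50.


z = (X - mean) / SD = (53 - 67.5) / 16.4
z = -14.5 / 16.4
z = -0.8841
NCE = NCE = 21.06z + 50
Carry z at full precision (z = -14.5 / 16.4) into the conversion:
NCE = 21.06 * (-14.5 / 16.4) + 50 = -305.37 / 16.4 + 50
NCE = -18.6201 + 50
NCE = 31.3799

31.3799


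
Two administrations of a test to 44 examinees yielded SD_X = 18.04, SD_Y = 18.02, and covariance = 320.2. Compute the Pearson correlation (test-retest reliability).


r = cov(X,Y) / (SD_X * SD_Y)
r = 320.2 / (18.04 * 18.02)
r = 320.2 / 325.0808
r = 0.985

0.985


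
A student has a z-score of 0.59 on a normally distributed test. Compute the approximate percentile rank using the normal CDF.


CDF(z) = 0.5 * (1 + erf(z/sqrt(2)))
erf(0.4172) = 0.4448
CDF = 0.7224
Percentile rank = 0.7224 * 100 = 72.24

72.24


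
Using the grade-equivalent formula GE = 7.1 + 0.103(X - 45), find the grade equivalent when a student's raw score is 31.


raw - median = 31 - 45 = -14
slope * diff = 0.103 * -14 = -1.442
GE = 7.1 + -1.442
GE = 5.658

5.658


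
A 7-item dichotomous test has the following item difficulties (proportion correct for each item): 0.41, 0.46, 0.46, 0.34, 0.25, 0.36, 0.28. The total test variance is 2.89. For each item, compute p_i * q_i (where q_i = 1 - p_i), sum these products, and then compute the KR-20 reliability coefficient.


For each item, compute p_i * q_i:
  Item 1: 0.41 * 0.59 = 0.2419
  Item 2: 0.46 * 0.54 = 0.2484
  Item 3: 0.46 * 0.54 = 0.2484
  Item 4: 0.34 * 0.66 = 0.2244
  Item 5: 0.25 * 0.75 = 0.1875
  Item 6: 0.36 * 0.64 = 0.2304
  Item 7: 0.28 * 0.72 = 0.2016
Sum(p_i * q_i) = 0.2419 + 0.2484 + 0.2484 + 0.2244 + 0.1875 + 0.2304 + 0.2016 = 1.5826
KR-20 = (k/(k-1)) * (1 - Sum(p_i*q_i) / Var_total)
= (7/6) * (1 - 1.5826/2.89)
= 1.1667 * 0.4524
KR-20 = 0.5278

0.5278


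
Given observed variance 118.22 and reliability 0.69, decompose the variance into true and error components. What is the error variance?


var_true = rxx * var_obs = 0.69 * 118.22 = 81.5718
var_error = var_obs - var_true
var_error = 118.22 - 81.5718
var_error = 36.6482

36.6482


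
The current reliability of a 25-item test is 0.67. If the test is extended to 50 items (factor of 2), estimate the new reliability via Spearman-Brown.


r_new = (n * rxx) / (1 + (n-1) * rxx)
r_new = (2 * 0.67) / (1 + 1 * 0.67)
r_new = 1.34 / 1.67
r_new = 0.8024

0.8024


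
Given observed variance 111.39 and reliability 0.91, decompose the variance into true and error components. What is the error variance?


var_true = rxx * var_obs = 0.91 * 111.39 = 101.3649
var_error = var_obs - var_true
var_error = 111.39 - 101.3649
var_error = 10.0251

10.0251


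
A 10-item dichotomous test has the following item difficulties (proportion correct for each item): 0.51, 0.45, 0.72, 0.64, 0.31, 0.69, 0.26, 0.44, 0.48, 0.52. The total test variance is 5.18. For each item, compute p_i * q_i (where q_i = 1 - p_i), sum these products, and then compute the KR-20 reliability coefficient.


For each item, compute p_i * q_i:
  Item 1: 0.51 * 0.49 = 0.2499
  Item 2: 0.45 * 0.55 = 0.2475
  Item 3: 0.72 * 0.28 = 0.2016
  Item 4: 0.64 * 0.36 = 0.2304
  Item 5: 0.31 * 0.69 = 0.2139
  Item 6: 0.69 * 0.31 = 0.2139
  Item 7: 0.26 * 0.74 = 0.1924
  Item 8: 0.44 * 0.56 = 0.2464
  Item 9: 0.48 * 0.52 = 0.2496
  Item 10: 0.52 * 0.48 = 0.2496
Sum(p_i * q_i) = 0.2499 + 0.2475 + 0.2016 + 0.2304 + 0.2139 + 0.2139 + 0.1924 + 0.2464 + 0.2496 + 0.2496 = 2.2952
KR-20 = (k/(k-1)) * (1 - Sum(p_i*q_i) / Var_total)
= (10/9) * (1 - 2.2952/5.18)
= 1.1111 * 0.5569
KR-20 = 0.6188

0.6188


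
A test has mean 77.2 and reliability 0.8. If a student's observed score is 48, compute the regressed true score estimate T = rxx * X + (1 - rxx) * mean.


T_est = rxx * X + (1 - rxx) * mean
T_est = 0.8 * 48 + 0.2 * 77.2
T_est = 38.4 + 15.44
T_est = 53.84

53.84


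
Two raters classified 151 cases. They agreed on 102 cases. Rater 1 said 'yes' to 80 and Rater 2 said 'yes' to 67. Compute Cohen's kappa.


P_o = 102/151 = 0.675497
P_e = (80*67 + 71*84) / 22801 = 0.496645
kappa = (P_o - P_e) / (1 - P_e)
kappa = (0.675497 - 0.496645) / (1 - 0.496645)
kappa = 0.3553

0.3553


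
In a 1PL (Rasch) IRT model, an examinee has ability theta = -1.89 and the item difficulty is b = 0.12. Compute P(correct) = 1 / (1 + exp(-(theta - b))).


theta - b = -1.89 - 0.12 = -2.01
exp(-(theta - b)) = exp(2.01) = 7.4633
P = 1 / (1 + 7.4633)
P = 0.1182

0.1182


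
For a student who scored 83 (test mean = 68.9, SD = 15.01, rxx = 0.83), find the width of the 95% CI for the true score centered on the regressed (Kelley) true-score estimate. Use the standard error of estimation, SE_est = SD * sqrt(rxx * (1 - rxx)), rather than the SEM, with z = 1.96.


True score estimate = 0.83*83 + 0.17*68.9 = 80.603
SE_est = SD * sqrt(rxx * (1 - rxx)) = 15.01 * sqrt(0.83 * 0.17) = 15.01 * sqrt(0.1411) = 5.638248
CI = T_est +/- z * SE_est, so width = 2 * z * SE_est = 2 * 1.96 * 5.638248
Width = 22.1019

22.1019


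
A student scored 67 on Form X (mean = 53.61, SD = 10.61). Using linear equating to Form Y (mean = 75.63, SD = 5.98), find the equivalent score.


slope = SD_Y / SD_X = 5.98 / 10.61 ~ 0.5636
intercept = mean_Y - slope * mean_X = 75.63 - (5.98 / 10.61) * 53.61 ~ 45.4144
Y = slope * X + intercept. To avoid rounding drift from the rounded slope/intercept, evaluate the equivalent form Y = mean_Y + SD_Y * (X - mean_X) / SD_X at full precision:
Y = 75.63 + 5.98 * (67 - 53.61) / 10.61
Y = 75.63 + 5.98 * 13.39 / 10.61
Y = 75.63 + 80.0722 / 10.61
Y = 75.63 + 7.5469
Y = 83.1769

83.1769


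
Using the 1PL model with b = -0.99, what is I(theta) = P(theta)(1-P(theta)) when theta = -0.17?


P = 1/(1+exp(-(-0.17--0.99))) = 0.6942
I = P*(1-P) = 0.6942 * 0.3058
I = 0.2123

0.2123


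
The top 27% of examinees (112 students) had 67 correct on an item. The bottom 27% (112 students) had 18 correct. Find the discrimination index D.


p_upper = 67/112 = 0.5982
p_lower = 18/112 = 0.1607
D = 0.5982 - 0.1607 = 0.4375

0.4375


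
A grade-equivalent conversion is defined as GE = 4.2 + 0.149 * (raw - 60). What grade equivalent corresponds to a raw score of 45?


raw - median = 45 - 60 = -15
slope * diff = 0.149 * -15 = -2.235
GE = 4.2 + -2.235
GE = 1.965

1.965


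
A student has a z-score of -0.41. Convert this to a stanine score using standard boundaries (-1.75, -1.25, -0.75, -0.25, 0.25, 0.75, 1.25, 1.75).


Stanine boundaries: [-1.75, -1.25, -0.75, -0.25, 0.25, 0.75, 1.25, 1.75]
z = -0.41
Check each boundary:
  z >= -1.75 -> could be stanine 2
  z >= -1.25 -> could be stanine 3
  z >= -0.75 -> could be stanine 4
  z < -0.25
  z < 0.25
  z < 0.75
  z < 1.25
  z < 1.75
Highest qualifying boundary gives stanine = 4

4


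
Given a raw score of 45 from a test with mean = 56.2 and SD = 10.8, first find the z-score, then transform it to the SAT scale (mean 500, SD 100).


z = (X - mean) / SD = (45 - 56.2) / 10.8
z = -11.2 / 10.8
z = -1.037
SAT-scale = SAT = 500 + 100z
Carry z at full precision (z = -11.2 / 10.8) into the conversion:
SAT-scale = 500 + 100 * (-11.2 / 10.8) = 500 + -1120 / 10.8
SAT-scale = 500 + -103.7037
SAT-scale = 396.2963

396.2963


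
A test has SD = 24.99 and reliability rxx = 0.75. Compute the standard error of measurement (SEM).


SEM = SD * sqrt(1 - rxx)
SEM = 24.99 * sqrt(1 - 0.75)
SEM = 24.99 * sqrt(0.25) = 24.99 * 0.5
SEM = 12.495

12.495


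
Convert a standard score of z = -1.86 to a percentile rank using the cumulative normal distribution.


CDF(z) = 0.5 * (1 + erf(z/sqrt(2)))
erf(-1.3152) = -0.9371
CDF = 0.0314
Percentile rank = 0.0314 * 100 = 3.14

3.14


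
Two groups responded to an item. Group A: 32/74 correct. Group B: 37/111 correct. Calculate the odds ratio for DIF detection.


Odds_A = 32/42 = 0.7619
Odds_B = 37/74 = 0.5
OR = Odds_A / Odds_B = 0.7619 / 0.5
Exactly, OR = (32 * 74) / (42 * 37) = 2368 / 1554
OR = 1.5238

1.5238


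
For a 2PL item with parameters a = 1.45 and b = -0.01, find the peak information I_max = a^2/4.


For 2PL, max info at theta = b = -0.01
I_max = a^2 / 4 = 1.45^2 / 4
= 2.1025 / 4
I_max = 0.5256

0.5256


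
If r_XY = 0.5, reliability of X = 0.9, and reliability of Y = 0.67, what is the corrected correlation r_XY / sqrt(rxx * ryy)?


r_corrected = rxy / sqrt(rxx * ryy)
= 0.5 / sqrt(0.9 * 0.67)
= 0.5 / sqrt(0.603)
= 0.5 / 0.776531
r_corrected = 0.6439

0.6439


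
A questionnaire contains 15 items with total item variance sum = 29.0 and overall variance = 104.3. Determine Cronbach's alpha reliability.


alpha = (k/(k-1)) * (1 - sum(si^2)/s_total^2)
= (15/14) * (1 - 29.0/104.3)
alpha = 0.7735

0.7735


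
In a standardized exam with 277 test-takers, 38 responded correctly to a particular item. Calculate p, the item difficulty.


Item difficulty p = number correct / total examinees
p = 38 / 277
p = 0.1372

0.1372


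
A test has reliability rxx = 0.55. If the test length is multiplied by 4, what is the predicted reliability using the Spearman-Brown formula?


r_new = (n * rxx) / (1 + (n-1) * rxx)
r_new = (4 * 0.55) / (1 + 3 * 0.55)
r_new = 2.2 / 2.65
r_new = 0.8302

0.8302


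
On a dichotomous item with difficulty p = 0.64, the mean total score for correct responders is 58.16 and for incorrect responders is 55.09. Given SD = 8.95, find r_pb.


q = 1 - p = 0.36
rpb = ((M1 - M0) / SD) * sqrt(p * q)
rpb = ((58.16 - 55.09) / 8.95) * sqrt(0.64 * 0.36)
rpb = 0.1646

0.1646


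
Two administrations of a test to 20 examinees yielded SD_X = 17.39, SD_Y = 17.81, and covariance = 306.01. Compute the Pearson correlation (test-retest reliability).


r = cov(X,Y) / (SD_X * SD_Y)
r = 306.01 / (17.39 * 17.81)
r = 306.01 / 309.7159
r = 0.988

0.988


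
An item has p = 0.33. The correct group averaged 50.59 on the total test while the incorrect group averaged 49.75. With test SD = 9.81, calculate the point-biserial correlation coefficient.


q = 1 - p = 0.67
rpb = ((M1 - M0) / SD) * sqrt(p * q)
rpb = ((50.59 - 49.75) / 9.81) * sqrt(0.33 * 0.67)
rpb = 0.0403

0.0403
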